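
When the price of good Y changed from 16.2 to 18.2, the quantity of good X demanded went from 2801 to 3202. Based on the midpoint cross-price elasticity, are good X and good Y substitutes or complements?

substitutes

%ΔQ_x = (3202 − 2801)/[(2801+3202)/2] = 401/3001.5 ≈ 0.1336.
%ΔP_y = (18.2 − 16.2)/[(16.2+18.2)/2] ≈ 0.1163.
E_xy = 0.1336/0.1163 ≈ 1.149.
E_xy > 0, so the goods are substitutes.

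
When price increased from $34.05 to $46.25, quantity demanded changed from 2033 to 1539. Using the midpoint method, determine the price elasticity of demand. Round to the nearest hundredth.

%Δq = (1539 − 2033)/[(2033 + 1539)/2] = -494/1786 ≈ -0.2766.
%Δp = (46.25 − 34.05)/[(34.05 + 46.25)/2] = 12.2/40.15 ≈ 0.3039.
Arc elasticity E = %Δq/%Δp ≈ -0.2766/0.3039 ≈ -0.91.
|E| < 1: demand is inelastic over this range.

-0.91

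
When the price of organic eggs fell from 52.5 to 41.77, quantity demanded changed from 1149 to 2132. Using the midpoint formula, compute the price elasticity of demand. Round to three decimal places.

%Δq = (2132 − 1149)/[(1149 + 2132)/2] = 983/1640.5 ≈ 0.5992.
%ΔP = (41.77 − 52.5)/[(52.5 + 41.77)/2] = -10.73/47.135 ≈ -0.2276.
Arc elasticity E = %Δq/%ΔP ≈ 0.5992/-0.2276 ≈ -2.632.
|E| > 1: demand is elastic over this range.

-2.632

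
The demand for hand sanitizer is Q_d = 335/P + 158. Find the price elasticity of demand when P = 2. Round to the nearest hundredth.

-0.51

At P = 2, Q_d = 325.5.
dQ_d/dP = −335/P² = −83.75.
Point elasticity E = (dQ_d/dP)·(P/Q_d) = -83.75 × 2/325.5 ≈ -0.51.
|E| < 1, so demand is inelastic at this price.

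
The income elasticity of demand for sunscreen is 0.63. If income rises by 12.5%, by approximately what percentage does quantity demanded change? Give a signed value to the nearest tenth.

7.9

%ΔQ ≈ E × %ΔI = (0.63) × (12.5%) ≈ 7.9%.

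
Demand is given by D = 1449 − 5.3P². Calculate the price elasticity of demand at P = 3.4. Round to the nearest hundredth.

At P = 3.4, D = 1387.732.
dD/dP = −2·5.3·P = −36.04.
Point elasticity E = (dD/dP)·(P/D) = -36.04 × 3.4/1387.732 ≈ -0.09.
|E| < 1, so demand is inelastic at this price.

-0.09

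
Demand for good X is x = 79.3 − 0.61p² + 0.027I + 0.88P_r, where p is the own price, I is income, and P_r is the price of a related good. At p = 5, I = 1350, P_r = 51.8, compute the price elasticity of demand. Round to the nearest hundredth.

-0.21

x = 79.3 − 0.61(5)² + 0.027(1350) + 0.88(51.8) = 79.3 − 15.25 + 36.45 + 45.584 = 146.084.
∂x/∂p = −2·0.61·p = -6.1, so E_p = -6.1·(5/146.084) ≈ -0.21.
|E_p| < 1: demand is inelastic.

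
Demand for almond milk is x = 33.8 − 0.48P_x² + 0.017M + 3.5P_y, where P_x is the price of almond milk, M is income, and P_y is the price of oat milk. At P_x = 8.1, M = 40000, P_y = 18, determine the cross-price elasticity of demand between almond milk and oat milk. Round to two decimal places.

0.08

Substituting, x = 33.8 − 0.48(8.1)² + 0.017(40000) + 3.5(18) = 33.8 − 31.4928 + 680 + 63 = 745.3072.
∂x/∂P_y = +3.5, so E_xy = 3.5·(18/745.3072) ≈ 0.08.
E_xy > 0: the goods are substitutes.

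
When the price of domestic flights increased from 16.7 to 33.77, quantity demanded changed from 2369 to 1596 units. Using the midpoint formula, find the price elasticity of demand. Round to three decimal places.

-0.576

%Δq = (1596 − 2369)/[(2369 + 1596)/2] = -773/1982.5 ≈ -0.3899.
%Δp = (33.77 − 16.7)/[(16.7 + 33.77)/2] = 17.07/25.235 ≈ 0.6764.
Arc elasticity E = %Δq/%Δp ≈ -0.3899/0.6764 ≈ -0.576.
|E| < 1: demand is inelastic over this range.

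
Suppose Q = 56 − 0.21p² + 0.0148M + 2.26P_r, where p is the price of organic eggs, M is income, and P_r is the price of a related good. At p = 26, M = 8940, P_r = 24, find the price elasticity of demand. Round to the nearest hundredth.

-2.82

Substituting, Q = 56 − 0.21(26)² + 0.0148(8940) + 2.26(24) = 56 − 141.96 + 132.312 + 54.24 = 100.592.
∂Q/∂p = −2·0.21·p = -10.92, so E_p = -10.92·(26/100.592) ≈ -2.82.
|E_p| > 1: demand is elastic.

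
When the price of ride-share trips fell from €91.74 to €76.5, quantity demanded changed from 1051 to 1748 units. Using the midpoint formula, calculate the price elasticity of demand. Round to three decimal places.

%Δq = (1748 − 1051)/[(1051 + 1748)/2] = 697/1399.5 ≈ 0.4980.
%ΔP = (76.5 − 91.74)/[(91.74 + 76.5)/2] = -15.24/84.12 ≈ -0.1812.
Arc elasticity E = %Δq/%ΔP ≈ 0.4980/-0.1812 ≈ -2.749.
|E| > 1: demand is elastic over this range.

-2.749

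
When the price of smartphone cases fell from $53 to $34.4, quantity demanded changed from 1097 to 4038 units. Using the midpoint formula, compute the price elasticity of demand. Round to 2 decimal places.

%Δq = (4038 − 1097)/[(1097 + 4038)/2] = 2941/2567.5 ≈ 1.1455.
%ΔP = (34.4 − 53)/[(53 + 34.4)/2] = -18.6/43.7 ≈ -0.4256.
Arc elasticity E = %Δq/%ΔP ≈ 1.1455/-0.4256 ≈ -2.69.
|E| > 1: demand is elastic over this range.

-2.69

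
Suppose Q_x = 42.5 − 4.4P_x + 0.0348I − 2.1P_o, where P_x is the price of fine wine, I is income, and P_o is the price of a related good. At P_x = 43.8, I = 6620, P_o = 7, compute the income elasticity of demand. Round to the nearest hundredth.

At the given point, Q_x = 42.5 − 4.4(43.8) + 0.0348(6620) − 2.1(7) = 42.5 − 192.72 + 230.376 − 14.7 = 65.456.
∂Q_x/∂I = +0.0348, so E_I = 0.0348·(6620/65.456) ≈ 3.52.
E_I > 1: normal good (luxury).

3.52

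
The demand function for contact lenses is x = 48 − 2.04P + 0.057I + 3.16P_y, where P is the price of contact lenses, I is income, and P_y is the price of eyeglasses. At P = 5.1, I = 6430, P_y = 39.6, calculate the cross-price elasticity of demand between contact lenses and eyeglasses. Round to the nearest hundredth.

0.24

Evaluating quantity at (P, I, P_y) gives x = 48 − 2.04(5.1) + 0.057(6430) + 3.16(39.6) = 48 − 10.404 + 366.51 + 125.136 = 529.242.
∂x/∂P_y = +3.16, so E_xy = 3.16·(39.6/529.242) ≈ 0.24.
E_xy > 0: the goods are substitutes.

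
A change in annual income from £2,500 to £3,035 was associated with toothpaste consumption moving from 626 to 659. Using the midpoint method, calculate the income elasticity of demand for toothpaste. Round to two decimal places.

0.27

%ΔQ = (659 − 626)/[(626+659)/2] = 33/642.5 ≈ 0.0514.
%ΔI = (3,035 − 2,500)/[(2,500+3,035)/2] = 535/2767.5 ≈ 0.1933.
E_I = %ΔQ/%ΔI ≈ 0.27.
E_I ∈ (0,1): normal good (necessity).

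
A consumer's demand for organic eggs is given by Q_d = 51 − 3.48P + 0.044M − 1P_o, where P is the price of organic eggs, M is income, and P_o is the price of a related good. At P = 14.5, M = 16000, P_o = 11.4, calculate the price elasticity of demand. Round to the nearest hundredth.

Evaluating quantity at (P, M, P_o) gives Q_d = 51 − 3.48(14.5) + 0.044(16000) − 1(11.4) = 51 − 50.46 + 704 − 11.4 = 693.14.
∂Q_d/∂P = −3.48, so E_p = (−3.48)·(14.5/693.14) ≈ -0.07.
|E_p| < 1: demand is inelastic.

-0.07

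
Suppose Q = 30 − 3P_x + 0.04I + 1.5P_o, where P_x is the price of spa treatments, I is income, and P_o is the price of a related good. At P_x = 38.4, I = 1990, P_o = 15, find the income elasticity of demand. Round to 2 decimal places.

4.71

Evaluating quantity at (P_x, I, P_o) gives Q = 30 − 3(38.4) + 0.04(1990) + 1.5(15) = 30 − 115.2 + 79.6 + 22.5 = 16.9.
∂Q/∂I = +0.04, so E_I = 0.04·(1990/16.9) ≈ 4.71.
E_I > 1: normal good (luxury).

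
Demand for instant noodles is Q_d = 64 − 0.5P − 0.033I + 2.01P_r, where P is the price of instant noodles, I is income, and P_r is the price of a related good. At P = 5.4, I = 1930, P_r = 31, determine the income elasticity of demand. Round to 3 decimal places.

Q_d = 64 − 0.5(5.4) − 0.033(1930) + 2.01(31) = 64 − 2.7 − 63.69 + 62.31 = 59.92.
∂Q_d/∂I = −0.033, so E_I = -0.033·(1930/59.92) ≈ -1.063.
E_I < 0: inferior good.

-1.063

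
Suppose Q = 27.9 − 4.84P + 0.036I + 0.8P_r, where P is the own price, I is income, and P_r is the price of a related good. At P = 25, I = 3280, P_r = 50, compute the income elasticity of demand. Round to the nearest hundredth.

First evaluate Q: 27.9 − 4.84(25) + 0.036(3280) + 0.8(50) = 27.9 − 121 + 118.08 + 40 = 64.98.
∂Q/∂I = +0.036, so E_I = 0.036·(3280/64.98) ≈ 1.82.
E_I > 1: normal good (luxury).

1.82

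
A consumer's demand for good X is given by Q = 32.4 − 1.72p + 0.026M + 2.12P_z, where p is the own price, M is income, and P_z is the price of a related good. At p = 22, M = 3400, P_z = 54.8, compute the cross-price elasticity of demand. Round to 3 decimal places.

Evaluating quantity at (p, M, P_z) gives Q = 32.4 − 1.72(22) + 0.026(3400) + 2.12(54.8) = 32.4 − 37.84 + 88.4 + 116.176 = 199.136.
∂Q/∂P_z = +2.12, so E_xy = 2.12·(54.8/199.136) ≈ 0.583.
E_xy > 0: the goods are substitutes.

0.583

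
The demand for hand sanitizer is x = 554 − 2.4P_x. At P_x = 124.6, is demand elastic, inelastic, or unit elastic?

elastic

At P_x = 124.6, x = 254.96.
dx/dP_x = −2.4.
Point elasticity E = (dx/dP_x)·(P_x/x) = -2.4 × 124.6/254.96 ≈ -1.173.
|E| ≈ 1.173 > 1, so demand is elastic.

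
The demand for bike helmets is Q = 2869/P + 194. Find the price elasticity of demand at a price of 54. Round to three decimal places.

At P = 54, Q = 247.1296.
dQ/dP = −2869/P² = −0.9839.
Point elasticity E = (dQ/dP)·(P/Q) = -0.9839 × 54/247.1296 ≈ -0.215.
|E| < 1, so demand is inelastic at this price.

-0.215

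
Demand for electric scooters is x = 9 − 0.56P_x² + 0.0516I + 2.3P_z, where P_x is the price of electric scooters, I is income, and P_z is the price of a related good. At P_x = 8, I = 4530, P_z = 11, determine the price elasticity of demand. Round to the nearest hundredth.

Evaluating quantity at (P_x, I, P_z) gives x = 9 − 0.56(8)² + 0.0516(4530) + 2.3(11) = 9 − 35.84 + 233.748 + 25.3 = 232.208.
∂x/∂P_x = −2·0.56·P_x = -8.96, so E_p = -8.96·(8/232.208) ≈ -0.31.
|E_p| < 1: demand is inelastic.

-0.31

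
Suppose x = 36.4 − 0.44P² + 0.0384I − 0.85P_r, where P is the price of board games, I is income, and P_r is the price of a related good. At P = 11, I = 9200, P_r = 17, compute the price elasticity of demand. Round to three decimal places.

Substituting, x = 36.4 − 0.44(11)² + 0.0384(9200) − 0.85(17) = 36.4 − 53.24 + 353.28 − 14.45 = 321.99.
∂x/∂P = −2·0.44·P = -9.68, so E_p = -9.68·(11/321.99) ≈ -0.331.
|E_p| < 1: demand is inelastic.

-0.331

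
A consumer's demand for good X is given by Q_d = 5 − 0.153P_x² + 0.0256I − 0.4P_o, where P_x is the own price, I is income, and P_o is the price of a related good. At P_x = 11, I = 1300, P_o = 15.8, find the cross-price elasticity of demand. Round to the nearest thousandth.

At the given point, Q_d = 5 − 0.153(11)² + 0.0256(1300) − 0.4(15.8) = 5 − 18.513 + 33.28 − 6.32 = 13.447.
∂Q_d/∂P_o = −0.4, so E_xy = -0.4·(15.8/13.447) ≈ -0.470.
E_xy < 0: the goods are complements.

-0.470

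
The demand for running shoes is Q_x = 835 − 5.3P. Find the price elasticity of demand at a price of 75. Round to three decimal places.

At P = 75, Q_x = 437.5.
dQ_x/dP = −5.3.
Point elasticity E = (dQ_x/dP)·(P/Q_x) = -5.3 × 75/437.5 ≈ -0.909.
|E| < 1, so demand is inelastic at this price.

-0.909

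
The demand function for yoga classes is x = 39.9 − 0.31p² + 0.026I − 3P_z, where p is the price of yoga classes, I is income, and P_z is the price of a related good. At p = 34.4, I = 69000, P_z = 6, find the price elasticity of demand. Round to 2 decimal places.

-0.51

At the given point, x = 39.9 − 0.31(34.4)² + 0.026(69000) − 3(6) = 39.9 − 366.8416 + 1794 − 18 = 1449.0584.
∂x/∂p = −2·0.31·p = -21.328, so E_p = -21.328·(34.4/1449.0584) ≈ -0.51.
|E_p| < 1: demand is inelastic.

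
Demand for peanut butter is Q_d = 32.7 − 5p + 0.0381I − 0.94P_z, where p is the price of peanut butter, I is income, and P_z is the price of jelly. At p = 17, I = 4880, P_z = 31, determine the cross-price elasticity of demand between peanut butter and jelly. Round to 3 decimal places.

-0.279

Substituting, Q_d = 32.7 − 5(17) + 0.0381(4880) − 0.94(31) = 32.7 − 85 + 185.928 − 29.14 = 104.488.
∂Q_d/∂P_z = −0.94, so E_xy = -0.94·(31/104.488) ≈ -0.279.
E_xy < 0: the goods are complements.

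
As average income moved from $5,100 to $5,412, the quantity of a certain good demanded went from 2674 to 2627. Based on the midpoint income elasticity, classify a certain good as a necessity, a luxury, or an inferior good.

inferior

%ΔQ = (2627 − 2674)/[(2674+2627)/2] = -47/2650.5 ≈ -0.0177.
%ΔI = (5,412 − 5,100)/[(5,100+5,412)/2] = 312/5256 ≈ 0.0594.
E_I = %ΔQ/%ΔI ≈ -0.299.
E_I < 0: inferior good.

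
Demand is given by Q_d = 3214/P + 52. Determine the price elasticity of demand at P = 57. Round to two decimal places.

At P = 57, Q_d = 108.386.
dQ_d/dP = −3214/P² = −0.9892.
Point elasticity E = (dQ_d/dP)·(P/Q_d) = -0.9892 × 57/108.386 ≈ -0.52.
|E| < 1, so demand is inelastic at this price.

-0.52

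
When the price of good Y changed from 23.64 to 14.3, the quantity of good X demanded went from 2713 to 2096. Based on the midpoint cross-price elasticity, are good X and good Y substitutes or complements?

%ΔQ_x = (2096 − 2713)/[(2713+2096)/2] = -617/2404.5 ≈ -0.2566.
%ΔP_y = (14.3 − 23.64)/[(23.64+14.3)/2] ≈ -0.4924.
E_xy = -0.2566/-0.4924 ≈ 0.521.
E_xy > 0, so the goods are substitutes.

substitutes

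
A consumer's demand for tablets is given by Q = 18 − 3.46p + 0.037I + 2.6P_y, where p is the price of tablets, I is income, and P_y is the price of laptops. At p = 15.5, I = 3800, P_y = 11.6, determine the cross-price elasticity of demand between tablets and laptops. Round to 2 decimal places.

Evaluating quantity at (p, I, P_y) gives Q = 18 − 3.46(15.5) + 0.037(3800) + 2.6(11.6) = 18 − 53.63 + 140.6 + 30.16 = 135.13.
∂Q/∂P_y = +2.6, so E_xy = 2.6·(11.6/135.13) ≈ 0.22.
E_xy > 0: the goods are substitutes.

0.22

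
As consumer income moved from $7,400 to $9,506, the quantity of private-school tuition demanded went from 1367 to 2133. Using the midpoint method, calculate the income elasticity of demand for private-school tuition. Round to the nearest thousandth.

1.757

%ΔQ = (2133 − 1367)/[(1367+2133)/2] = 766/1750 ≈ 0.4377.
%ΔM = (9,506 − 7,400)/[(7,400+9,506)/2] = 2106/8453 ≈ 0.2491.
E_I = %ΔQ/%ΔM ≈ 1.757.
E_I > 1: normal good (luxury).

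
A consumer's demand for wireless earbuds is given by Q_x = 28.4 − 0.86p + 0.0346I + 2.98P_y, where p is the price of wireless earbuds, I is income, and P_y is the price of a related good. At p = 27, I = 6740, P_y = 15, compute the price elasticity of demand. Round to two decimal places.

-0.08

Q_x = 28.4 − 0.86(27) + 0.0346(6740) + 2.98(15) = 28.4 − 23.22 + 233.204 + 44.7 = 283.084.
∂Q_x/∂p = −0.86, so E_p = (−0.86)·(27/283.084) ≈ -0.08.
|E_p| < 1: demand is inelastic.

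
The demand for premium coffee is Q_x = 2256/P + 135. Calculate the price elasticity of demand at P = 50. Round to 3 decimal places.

At P = 50, Q_x = 180.12.
dQ_x/dP = −2256/P² = −0.9024.
Point elasticity E = (dQ_x/dP)·(P/Q_x) = -0.9024 × 50/180.12 ≈ -0.250.
|E| < 1, so demand is inelastic at this price.

-0.250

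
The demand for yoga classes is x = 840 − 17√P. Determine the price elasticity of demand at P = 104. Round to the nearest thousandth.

At P = 104, x = 666.6333.
dx/dP = −17/(2√P) = −17/(2·10.198).
Point elasticity E = (dx/dP)·(P/x) = -0.8335 × 104/666.6333 ≈ -0.130.
|E| < 1, so demand is inelastic at this price.

-0.130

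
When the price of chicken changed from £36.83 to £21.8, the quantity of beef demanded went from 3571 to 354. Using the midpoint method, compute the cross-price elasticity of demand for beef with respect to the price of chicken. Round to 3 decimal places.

%ΔQ_x = (354 − 3571)/[(3571+354)/2] = -3217/1962.5 ≈ -1.6392.
%ΔP_y = (21.8 − 36.83)/[(36.83+21.8)/2] ≈ -0.5127.
E_xy = -1.6392/-0.5127 ≈ 3.197.
E_xy > 0, so beef and chicken are substitutes.

3.197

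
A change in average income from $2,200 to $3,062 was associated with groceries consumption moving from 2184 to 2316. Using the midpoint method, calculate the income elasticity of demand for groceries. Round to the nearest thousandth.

0.179

%ΔQ = (2316 − 2184)/[(2184+2316)/2] = 132/2250 ≈ 0.0587.
%ΔY = (3,062 − 2,200)/[(2,200+3,062)/2] = 862/2631 ≈ 0.3276.
E_I = %ΔQ/%ΔY ≈ 0.179.
E_I ∈ (0,1): normal good (necessity).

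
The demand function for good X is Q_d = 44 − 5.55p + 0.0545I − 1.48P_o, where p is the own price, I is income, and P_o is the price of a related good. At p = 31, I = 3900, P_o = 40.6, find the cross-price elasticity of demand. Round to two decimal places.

-2.46

First evaluate Q_d: 44 − 5.55(31) + 0.0545(3900) − 1.48(40.6) = 44 − 172.05 + 212.55 − 60.088 = 24.412.
∂Q_d/∂P_o = −1.48, so E_xy = -1.48·(40.6/24.412) ≈ -2.46.
E_xy < 0: the goods are complements.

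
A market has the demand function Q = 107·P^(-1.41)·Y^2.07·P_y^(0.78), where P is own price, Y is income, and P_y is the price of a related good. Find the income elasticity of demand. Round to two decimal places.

2.07

For a Cobb–Douglas (constant-elasticity) form Q = A·Y^α·…, the elasticity with respect to Y equals the exponent α at every point.
Here the exponent on Y is 2.07, so the income elasticity of demand is 2.07.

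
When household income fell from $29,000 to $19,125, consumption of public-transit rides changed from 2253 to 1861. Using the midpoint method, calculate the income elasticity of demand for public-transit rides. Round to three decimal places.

%ΔQ = (1861 − 2253)/[(2253+1861)/2] = -392/2057 ≈ -0.1906.
%ΔM = (19,125 − 29,000)/[(29,000+19,125)/2] = -9875/24062.5 ≈ -0.4104.
E_I = %ΔQ/%ΔM ≈ 0.464.
E_I ∈ (0,1): normal good (necessity).

0.464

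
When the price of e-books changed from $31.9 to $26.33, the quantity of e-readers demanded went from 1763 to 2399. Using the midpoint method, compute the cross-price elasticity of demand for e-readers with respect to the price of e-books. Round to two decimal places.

-1.60

%ΔQ_x = (2399 − 1763)/[(1763+2399)/2] = 636/2081 ≈ 0.3056.
%ΔP_y = (26.33 − 31.9)/[(31.9+26.33)/2] ≈ -0.1913.
E_xy = 0.3056/-0.1913 ≈ -1.60.
E_xy < 0, so e-readers and e-books are complements.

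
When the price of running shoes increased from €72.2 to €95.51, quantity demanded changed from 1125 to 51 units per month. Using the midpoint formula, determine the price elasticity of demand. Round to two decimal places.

-6.57

%Δq = (51 − 1125)/[(1125 + 51)/2] = -1074/588 ≈ -1.8265.
%Δp = (95.51 − 72.2)/[(72.2 + 95.51)/2] = 23.31/83.855 ≈ 0.2780.
Arc elasticity E = %Δq/%Δp ≈ -1.8265/0.2780 ≈ -6.57.
|E| > 1: demand is elastic over this range.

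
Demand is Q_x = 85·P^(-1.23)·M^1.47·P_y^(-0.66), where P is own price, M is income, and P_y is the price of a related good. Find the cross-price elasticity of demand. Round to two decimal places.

For a Cobb–Douglas (constant-elasticity) form Q_x = A·P_y^α·…, the elasticity with respect to P_y equals the exponent α at every point.
Here the exponent on P_y is -0.66, so the cross-price elasticity of demand is -0.66.

-0.66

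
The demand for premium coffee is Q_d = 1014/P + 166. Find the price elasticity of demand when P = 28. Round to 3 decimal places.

At P = 28, Q_d = 202.2143.
dQ_d/dP = −1014/P² = −1.2934.
Point elasticity E = (dQ_d/dP)·(P/Q_d) = -1.2934 × 28/202.2143 ≈ -0.179.
|E| < 1, so demand is inelastic at this price.

-0.179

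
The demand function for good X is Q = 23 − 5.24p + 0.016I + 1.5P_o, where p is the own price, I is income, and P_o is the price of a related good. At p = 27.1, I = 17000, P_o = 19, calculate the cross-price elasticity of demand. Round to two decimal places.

At the given point, Q = 23 − 5.24(27.1) + 0.016(17000) + 1.5(19) = 23 − 142.004 + 272 + 28.5 = 181.496.
∂Q/∂P_o = +1.5, so E_xy = 1.5·(19/181.496) ≈ 0.16.
E_xy > 0: the goods are substitutes.

0.16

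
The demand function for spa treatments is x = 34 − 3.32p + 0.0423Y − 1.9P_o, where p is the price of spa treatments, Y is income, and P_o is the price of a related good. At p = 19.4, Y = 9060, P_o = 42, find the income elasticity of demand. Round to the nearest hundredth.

1.40

Substituting, x = 34 − 3.32(19.4) + 0.0423(9060) − 1.9(42) = 34 − 64.408 + 383.238 − 79.8 = 273.03.
∂x/∂Y = +0.0423, so E_I = 0.0423·(9060/273.03) ≈ 1.40.
E_I > 1: normal good (luxury).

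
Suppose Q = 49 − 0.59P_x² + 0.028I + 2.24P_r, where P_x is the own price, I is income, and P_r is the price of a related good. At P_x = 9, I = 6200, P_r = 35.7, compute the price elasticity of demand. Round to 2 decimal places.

Q = 49 − 0.59(9)² + 0.028(6200) + 2.24(35.7) = 49 − 47.79 + 173.6 + 79.968 = 254.778.
∂Q/∂P_x = −2·0.59·P_x = -10.62, so E_p = -10.62·(9/254.778) ≈ -0.38.
|E_p| < 1: demand is inelastic.

-0.38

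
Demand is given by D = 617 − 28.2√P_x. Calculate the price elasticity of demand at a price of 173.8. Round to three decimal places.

At P_x = 173.8, D = 245.2303.
dD/dP_x = −28.2/(2√P_x) = −28.2/(2·13.1833).
Point elasticity E = (dD/dP_x)·(P_x/D) = -1.0695 × 173.8/245.2303 ≈ -0.758.
|E| < 1, so demand is inelastic at this price.

-0.758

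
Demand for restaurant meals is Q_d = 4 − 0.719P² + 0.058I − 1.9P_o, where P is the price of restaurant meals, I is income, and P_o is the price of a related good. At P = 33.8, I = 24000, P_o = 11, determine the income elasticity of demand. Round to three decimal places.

2.514

Evaluating quantity at (P, I, P_o) gives Q_d = 4 − 0.719(33.8)² + 0.058(24000) − 1.9(11) = 4 − 821.4144 + 1392 − 20.9 = 553.6856.
∂Q_d/∂I = +0.058, so E_I = 0.058·(24000/553.6856) ≈ 2.514.
E_I > 1: normal good (luxury).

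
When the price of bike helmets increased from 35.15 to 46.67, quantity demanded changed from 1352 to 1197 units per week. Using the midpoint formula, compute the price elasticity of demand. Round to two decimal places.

-0.43

%ΔQ = (1197 − 1352)/[(1352 + 1197)/2] = -155/1274.5 ≈ -0.1216.
%Δp = (46.67 − 35.15)/[(35.15 + 46.67)/2] = 11.52/40.91 ≈ 0.2816.
Arc elasticity E = %ΔQ/%Δp ≈ -0.1216/0.2816 ≈ -0.43.
|E| < 1: demand is inelastic over this range.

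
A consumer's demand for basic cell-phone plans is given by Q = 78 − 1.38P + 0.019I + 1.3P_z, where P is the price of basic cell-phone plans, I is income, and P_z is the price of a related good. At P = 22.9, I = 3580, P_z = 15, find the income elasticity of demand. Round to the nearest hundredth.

0.51

First evaluate Q: 78 − 1.38(22.9) + 0.019(3580) + 1.3(15) = 78 − 31.602 + 68.02 + 19.5 = 133.918.
∂Q/∂I = +0.019, so E_I = 0.019·(3580/133.918) ≈ 0.51.
E_I ∈ (0,1): normal good (necessity).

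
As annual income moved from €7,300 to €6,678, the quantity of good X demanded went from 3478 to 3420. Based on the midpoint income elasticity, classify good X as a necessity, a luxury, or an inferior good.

necessity

%ΔQ = (3420 − 3478)/[(3478+3420)/2] = -58/3449 ≈ -0.0168.
%ΔY = (6,678 − 7,300)/[(7,300+6,678)/2] = -622/6989 ≈ -0.0890.
E_I = %ΔQ/%ΔY ≈ 0.189.
E_I ∈ (0,1): normal good (necessity).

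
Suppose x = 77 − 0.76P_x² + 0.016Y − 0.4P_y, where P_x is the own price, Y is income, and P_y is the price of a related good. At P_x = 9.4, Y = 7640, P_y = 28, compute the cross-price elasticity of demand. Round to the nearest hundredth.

-0.09

Substituting, x = 77 − 0.76(9.4)² + 0.016(7640) − 0.4(28) = 77 − 67.1536 + 122.24 − 11.2 = 120.8864.
∂x/∂P_y = −0.4, so E_xy = -0.4·(28/120.8864) ≈ -0.09.
E_xy < 0: the goods are complements.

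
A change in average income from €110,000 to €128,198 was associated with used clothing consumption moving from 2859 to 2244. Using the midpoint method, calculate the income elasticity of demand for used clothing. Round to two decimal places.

-1.58

%ΔQ = (2244 − 2859)/[(2859+2244)/2] = -615/2551.5 ≈ -0.2410.
%ΔI = (128,198 − 110,000)/[(110,000+128,198)/2] = 18198/119099 ≈ 0.1528.
E_I = %ΔQ/%ΔI ≈ -1.58.
E_I < 0: inferior good.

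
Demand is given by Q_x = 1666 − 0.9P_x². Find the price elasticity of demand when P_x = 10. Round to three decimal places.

At P_x = 10, Q_x = 1576.
dQ_x/dP_x = −2·0.9·P_x = −18.
Point elasticity E = (dQ_x/dP_x)·(P_x/Q_x) = -18 × 10/1576 ≈ -0.114.
|E| < 1, so demand is inelastic at this price.

-0.114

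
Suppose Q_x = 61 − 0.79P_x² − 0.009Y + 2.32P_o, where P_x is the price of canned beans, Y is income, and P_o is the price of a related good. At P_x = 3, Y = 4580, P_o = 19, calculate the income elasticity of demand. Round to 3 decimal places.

First evaluate Q_x: 61 − 0.79(3)² − 0.009(4580) + 2.32(19) = 61 − 7.11 − 41.22 + 44.08 = 56.75.
∂Q_x/∂Y = −0.009, so E_I = -0.009·(4580/56.75) ≈ -0.726.
E_I < 0: inferior good.

-0.726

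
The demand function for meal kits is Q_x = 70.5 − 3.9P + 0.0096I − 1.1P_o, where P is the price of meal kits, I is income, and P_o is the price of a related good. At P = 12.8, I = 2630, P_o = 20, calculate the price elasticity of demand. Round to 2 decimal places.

Substituting, Q_x = 70.5 − 3.9(12.8) + 0.0096(2630) − 1.1(20) = 70.5 − 49.92 + 25.248 − 22 = 23.828.
∂Q_x/∂P = −3.9, so E_p = (−3.9)·(12.8/23.828) ≈ -2.10.
|E_p| > 1: demand is elastic.

-2.10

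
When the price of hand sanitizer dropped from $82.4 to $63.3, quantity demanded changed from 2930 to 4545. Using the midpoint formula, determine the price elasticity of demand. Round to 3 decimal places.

%ΔQ = (4545 − 2930)/[(2930 + 4545)/2] = 1615/3737.5 ≈ 0.4321.
%Δp = (63.3 − 82.4)/[(82.4 + 63.3)/2] = -19.1/72.85 ≈ -0.2622.
Arc elasticity E = %ΔQ/%Δp ≈ 0.4321/-0.2622 ≈ -1.648.
|E| > 1: demand is elastic over this range.

-1.648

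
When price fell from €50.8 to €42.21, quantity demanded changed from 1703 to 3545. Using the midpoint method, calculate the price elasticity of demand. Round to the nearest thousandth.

%Δq = (3545 − 1703)/[(1703 + 3545)/2] = 1842/2624 ≈ 0.7020.
%Δp = (42.21 − 50.8)/[(50.8 + 42.21)/2] = -8.59/46.505 ≈ -0.1847.
Arc elasticity E = %Δq/%Δp ≈ 0.7020/-0.1847 ≈ -3.800.
|E| > 1: demand is elastic over this range.

-3.800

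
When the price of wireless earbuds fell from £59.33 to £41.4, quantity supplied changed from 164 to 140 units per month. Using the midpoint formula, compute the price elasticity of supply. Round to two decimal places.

%Δq = (140 − 164)/[(164 + 140)/2] = -24/152 ≈ -0.1579.
%ΔP = (41.4 − 59.33)/[(59.33 + 41.4)/2] = -17.93/50.365 ≈ -0.3560.
Arc elasticity E = %Δq/%ΔP ≈ -0.1579/-0.3560 ≈ 0.44.
|E| < 1: supply is inelastic over this range.

0.44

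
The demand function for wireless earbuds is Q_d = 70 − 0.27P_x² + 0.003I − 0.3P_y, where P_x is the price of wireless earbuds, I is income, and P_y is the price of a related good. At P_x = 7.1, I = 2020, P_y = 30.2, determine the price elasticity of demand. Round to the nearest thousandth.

-0.510

Substituting, Q_d = 70 − 0.27(7.1)² + 0.003(2020) − 0.3(30.2) = 70 − 13.6107 + 6.06 − 9.06 = 53.3893.
∂Q_d/∂P_x = −2·0.27·P_x = -3.834, so E_p = -3.834·(7.1/53.3893) ≈ -0.510.
|E_p| < 1: demand is inelastic.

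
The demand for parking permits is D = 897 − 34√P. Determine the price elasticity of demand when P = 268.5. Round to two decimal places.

At P = 268.5, D = 339.877.
dD/dP = −34/(2√P) = −34/(2·16.386).
Point elasticity E = (dD/dP)·(P/D) = -1.0375 × 268.5/339.877 ≈ -0.82.
|E| < 1, so demand is inelastic at this price.

-0.82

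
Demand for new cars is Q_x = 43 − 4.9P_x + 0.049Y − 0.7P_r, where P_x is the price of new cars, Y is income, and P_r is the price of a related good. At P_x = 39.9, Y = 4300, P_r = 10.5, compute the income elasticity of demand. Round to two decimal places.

4.14

First evaluate Q_x: 43 − 4.9(39.9) + 0.049(4300) − 0.7(10.5) = 43 − 195.51 + 210.7 − 7.35 = 50.84.
∂Q_x/∂Y = +0.049, so E_I = 0.049·(4300/50.84) ≈ 4.14.
E_I > 1: normal good (luxury).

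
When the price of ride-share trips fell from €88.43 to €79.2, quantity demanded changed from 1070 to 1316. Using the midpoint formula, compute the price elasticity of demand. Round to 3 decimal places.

%Δq = (1316 − 1070)/[(1070 + 1316)/2] = 246/1193 ≈ 0.2062.
%Δp = (79.2 − 88.43)/[(88.43 + 79.2)/2] = -9.23/83.815 ≈ -0.1101.
Arc elasticity E = %Δq/%Δp ≈ 0.2062/-0.1101 ≈ -1.872.
|E| > 1: demand is elastic over this range.

-1.872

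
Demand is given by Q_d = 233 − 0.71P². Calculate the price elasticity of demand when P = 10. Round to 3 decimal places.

At P = 10, Q_d = 162.
dQ_d/dP = −2·0.71·P = −14.2.
Point elasticity E = (dQ_d/dP)·(P/Q_d) = -14.2 × 10/162 ≈ -0.877.
|E| < 1, so demand is inelastic at this price.

-0.877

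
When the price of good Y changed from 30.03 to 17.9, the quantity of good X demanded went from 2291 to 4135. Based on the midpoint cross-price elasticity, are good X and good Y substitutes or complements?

complements

%ΔQ_x = (4135 − 2291)/[(2291+4135)/2] = 1844/3213 ≈ 0.5739.
%ΔP_y = (17.9 − 30.03)/[(30.03+17.9)/2] ≈ -0.5062.
E_xy = 0.5739/-0.5062 ≈ -1.134.
E_xy < 0, so the goods are complements.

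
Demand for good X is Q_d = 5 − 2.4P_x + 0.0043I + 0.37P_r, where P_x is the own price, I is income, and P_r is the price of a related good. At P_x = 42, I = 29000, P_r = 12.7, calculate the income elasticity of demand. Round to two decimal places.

Q_d = 5 − 2.4(42) + 0.0043(29000) + 0.37(12.7) = 5 − 100.8 + 124.7 + 4.699 = 33.599.
∂Q_d/∂I = +0.0043, so E_I = 0.0043·(29000/33.599) ≈ 3.71.
E_I > 1: normal good (luxury).

3.71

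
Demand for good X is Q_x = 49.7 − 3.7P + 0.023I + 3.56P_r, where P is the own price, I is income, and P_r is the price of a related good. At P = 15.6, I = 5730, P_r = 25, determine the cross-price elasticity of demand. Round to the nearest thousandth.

First evaluate Q_x: 49.7 − 3.7(15.6) + 0.023(5730) + 3.56(25) = 49.7 − 57.72 + 131.79 + 89 = 212.77.
∂Q_x/∂P_r = +3.56, so E_xy = 3.56·(25/212.77) ≈ 0.418.
E_xy > 0: the goods are substitutes.

0.418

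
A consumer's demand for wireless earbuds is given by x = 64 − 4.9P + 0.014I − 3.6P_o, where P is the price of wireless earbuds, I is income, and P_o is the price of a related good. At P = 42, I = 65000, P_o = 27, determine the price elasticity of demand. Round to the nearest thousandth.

-0.307

x = 64 − 4.9(42) + 0.014(65000) − 3.6(27) = 64 − 205.8 + 910 − 97.2 = 671.
∂x/∂P = −4.9, so E_p = (−4.9)·(42/671) ≈ -0.307.
|E_p| < 1: demand is inelastic.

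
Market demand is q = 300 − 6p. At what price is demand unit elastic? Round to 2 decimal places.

25.00

For linear demand q = a − bp, E = −bp/(a − bp). |E| = 1 ⇒ bp = a − bp ⇒ p = a/(2b).
p = 300/(2·6) = 25.00.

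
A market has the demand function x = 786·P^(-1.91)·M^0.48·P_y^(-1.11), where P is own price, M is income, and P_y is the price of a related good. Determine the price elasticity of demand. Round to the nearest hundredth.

-1.91

For a Cobb–Douglas (constant-elasticity) form x = A·P^α·…, the elasticity with respect to P equals the exponent α at every point.
Here the exponent on P is -1.91, so the price elasticity of demand is -1.91.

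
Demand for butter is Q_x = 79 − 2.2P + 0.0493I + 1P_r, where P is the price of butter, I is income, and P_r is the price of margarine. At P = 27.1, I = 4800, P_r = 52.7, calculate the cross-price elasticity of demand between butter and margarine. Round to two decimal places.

At the given point, Q_x = 79 − 2.2(27.1) + 0.0493(4800) + 1(52.7) = 79 − 59.62 + 236.64 + 52.7 = 308.72.
∂Q_x/∂P_r = +1, so E_xy = 1·(52.7/308.72) ≈ 0.17.
E_xy > 0: the goods are substitutes.

0.17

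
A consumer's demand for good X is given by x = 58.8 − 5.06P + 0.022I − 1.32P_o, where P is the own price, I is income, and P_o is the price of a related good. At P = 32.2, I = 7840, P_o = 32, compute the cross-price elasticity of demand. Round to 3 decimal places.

-1.618

Evaluating quantity at (P, I, P_o) gives x = 58.8 − 5.06(32.2) + 0.022(7840) − 1.32(32) = 58.8 − 162.932 + 172.48 − 42.24 = 26.108.
∂x/∂P_o = −1.32, so E_xy = -1.32·(32/26.108) ≈ -1.618.
E_xy < 0: the goods are complements.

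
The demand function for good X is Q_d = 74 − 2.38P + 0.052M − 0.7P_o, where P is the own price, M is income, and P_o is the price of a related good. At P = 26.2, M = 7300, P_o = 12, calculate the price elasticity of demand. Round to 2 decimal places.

Q_d = 74 − 2.38(26.2) + 0.052(7300) − 0.7(12) = 74 − 62.356 + 379.6 − 8.4 = 382.844.
∂Q_d/∂P = −2.38, so E_p = (−2.38)·(26.2/382.844) ≈ -0.16.
|E_p| < 1: demand is inelastic.

-0.16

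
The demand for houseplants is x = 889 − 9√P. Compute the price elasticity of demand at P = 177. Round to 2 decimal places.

-0.08

At P = 177, x = 769.2628.
dx/dP = −9/(2√P) = −9/(2·13.3041).
Point elasticity E = (dx/dP)·(P/x) = -0.3382 × 177/769.2628 ≈ -0.08.
|E| < 1, so demand is inelastic at this price.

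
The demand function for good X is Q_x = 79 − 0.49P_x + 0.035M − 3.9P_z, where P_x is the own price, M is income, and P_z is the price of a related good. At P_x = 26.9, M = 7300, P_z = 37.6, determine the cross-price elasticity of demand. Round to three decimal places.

-0.839

Q_x = 79 − 0.49(26.9) + 0.035(7300) − 3.9(37.6) = 79 − 13.181 + 255.5 − 146.64 = 174.679.
∂Q_x/∂P_z = −3.9, so E_xy = -3.9·(37.6/174.679) ≈ -0.839.
E_xy < 0: the goods are complements.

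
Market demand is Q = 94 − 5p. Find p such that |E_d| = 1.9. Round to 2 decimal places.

12.32

Set −bp/(a − bp) = −1.9 ⇒ bp = 1.9(a − bp) ⇒ bp(1+1.9) = 1.9·a.
p = 1.9·94/(5·2.9) ≈ 12.32.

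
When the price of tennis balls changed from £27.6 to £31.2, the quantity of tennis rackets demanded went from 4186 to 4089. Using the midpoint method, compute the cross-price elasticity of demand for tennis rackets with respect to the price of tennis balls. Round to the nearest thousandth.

%ΔQ_x = (4089 − 4186)/[(4186+4089)/2] = -97/4137.5 ≈ -0.0234.
%ΔP_y = (31.2 − 27.6)/[(27.6+31.2)/2] ≈ 0.1224.
E_xy = -0.0234/0.1224 ≈ -0.191.
E_xy < 0, so tennis rackets and tennis balls are complements.

-0.191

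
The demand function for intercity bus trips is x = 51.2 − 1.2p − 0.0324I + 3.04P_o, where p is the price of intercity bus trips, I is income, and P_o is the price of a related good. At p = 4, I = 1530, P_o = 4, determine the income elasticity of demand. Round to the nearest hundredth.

-5.52

Substituting, x = 51.2 − 1.2(4) − 0.0324(1530) + 3.04(4) = 51.2 − 4.8 − 49.572 + 12.16 = 8.988.
∂x/∂I = −0.0324, so E_I = -0.0324·(1530/8.988) ≈ -5.52.
E_I < 0: inferior good.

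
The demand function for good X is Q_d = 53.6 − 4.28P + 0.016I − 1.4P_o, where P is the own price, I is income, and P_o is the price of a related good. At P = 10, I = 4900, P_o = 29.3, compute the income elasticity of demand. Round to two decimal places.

1.63

Q_d = 53.6 − 4.28(10) + 0.016(4900) − 1.4(29.3) = 53.6 − 42.8 + 78.4 − 41.02 = 48.18.
∂Q_d/∂I = +0.016, so E_I = 0.016·(4900/48.18) ≈ 1.63.
E_I > 1: normal good (luxury).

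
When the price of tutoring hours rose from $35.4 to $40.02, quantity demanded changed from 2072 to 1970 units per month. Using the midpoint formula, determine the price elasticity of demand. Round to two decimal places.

-0.41

%Δq = (1970 − 2072)/[(2072 + 1970)/2] = -102/2021 ≈ -0.0505.
%Δp = (40.02 − 35.4)/[(35.4 + 40.02)/2] = 4.62/37.71 ≈ 0.1225.
Arc elasticity E = %Δq/%Δp ≈ -0.0505/0.1225 ≈ -0.41.
|E| < 1: demand is inelastic over this range.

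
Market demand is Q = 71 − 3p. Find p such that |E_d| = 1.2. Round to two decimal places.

12.91

Set −bp/(a − bp) = −1.2 ⇒ bp = 1.2(a − bp) ⇒ bp(1+1.2) = 1.2·a.
p = 1.2·71/(3·2.2) ≈ 12.91.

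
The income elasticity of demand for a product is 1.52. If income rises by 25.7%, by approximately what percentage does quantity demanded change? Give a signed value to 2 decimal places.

39.06

%ΔQ ≈ E × %ΔI = (1.52) × (25.7%) ≈ 39.06%.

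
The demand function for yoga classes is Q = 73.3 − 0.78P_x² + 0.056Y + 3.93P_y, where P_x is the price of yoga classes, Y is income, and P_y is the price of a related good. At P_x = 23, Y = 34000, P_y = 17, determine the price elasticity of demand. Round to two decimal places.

Q = 73.3 − 0.78(23)² + 0.056(34000) + 3.93(17) = 73.3 − 412.62 + 1904 + 66.81 = 1631.49.
∂Q/∂P_x = −2·0.78·P_x = -35.88, so E_p = -35.88·(23/1631.49) ≈ -0.51.
|E_p| < 1: demand is inelastic.

-0.51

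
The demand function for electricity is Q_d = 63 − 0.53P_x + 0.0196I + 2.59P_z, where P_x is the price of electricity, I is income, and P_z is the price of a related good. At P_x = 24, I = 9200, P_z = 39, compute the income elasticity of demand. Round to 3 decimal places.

0.544

Q_d = 63 − 0.53(24) + 0.0196(9200) + 2.59(39) = 63 − 12.72 + 180.32 + 101.01 = 331.61.
∂Q_d/∂I = +0.0196, so E_I = 0.0196·(9200/331.61) ≈ 0.544.
E_I ∈ (0,1): normal good (necessity).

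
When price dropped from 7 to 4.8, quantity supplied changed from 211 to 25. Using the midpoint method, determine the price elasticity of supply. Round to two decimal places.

4.23

%Δq = (25 − 211)/[(211 + 25)/2] = -186/118 ≈ -1.5763.
%ΔP = (4.8 − 7)/[(7 + 4.8)/2] = -2.2/5.9 ≈ -0.3729.
Arc elasticity E = %Δq/%ΔP ≈ -1.5763/-0.3729 ≈ 4.23.
|E| > 1: supply is elastic over this range.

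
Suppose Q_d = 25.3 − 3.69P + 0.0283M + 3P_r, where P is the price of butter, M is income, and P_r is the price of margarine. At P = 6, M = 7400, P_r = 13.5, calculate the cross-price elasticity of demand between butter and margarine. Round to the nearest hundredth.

0.16

First evaluate Q_d: 25.3 − 3.69(6) + 0.0283(7400) + 3(13.5) = 25.3 − 22.14 + 209.42 + 40.5 = 253.08.
∂Q_d/∂P_r = +3, so E_xy = 3·(13.5/253.08) ≈ 0.16.
E_xy > 0: the goods are substitutes.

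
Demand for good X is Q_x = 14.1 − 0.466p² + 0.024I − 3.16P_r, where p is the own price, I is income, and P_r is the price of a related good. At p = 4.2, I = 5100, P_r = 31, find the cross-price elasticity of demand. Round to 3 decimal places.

-3.231

At the given point, Q_x = 14.1 − 0.466(4.2)² + 0.024(5100) − 3.16(31) = 14.1 − 8.2202 + 122.4 − 97.96 = 30.3198.
∂Q_x/∂P_r = −3.16, so E_xy = -3.16·(31/30.3198) ≈ -3.231.
E_xy < 0: the goods are complements.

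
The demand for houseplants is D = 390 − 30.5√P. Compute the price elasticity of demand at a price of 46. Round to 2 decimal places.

At P = 46, D = 183.1389.
dD/dP = −30.5/(2√P) = −30.5/(2·6.7823).
Point elasticity E = (dD/dP)·(P/D) = -2.2485 × 46/183.1389 ≈ -0.56.
|E| < 1, so demand is inelastic at this price.

-0.56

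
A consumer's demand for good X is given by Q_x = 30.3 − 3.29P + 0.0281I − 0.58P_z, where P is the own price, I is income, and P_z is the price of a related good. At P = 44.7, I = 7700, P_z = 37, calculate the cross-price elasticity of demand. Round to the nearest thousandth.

-0.275

First evaluate Q_x: 30.3 − 3.29(44.7) + 0.0281(7700) − 0.58(37) = 30.3 − 147.063 + 216.37 − 21.46 = 78.147.
∂Q_x/∂P_z = −0.58, so E_xy = -0.58·(37/78.147) ≈ -0.275.
E_xy < 0: the goods are complements.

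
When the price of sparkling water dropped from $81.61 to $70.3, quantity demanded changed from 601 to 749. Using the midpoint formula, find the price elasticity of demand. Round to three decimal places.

%Δq = (749 − 601)/[(601 + 749)/2] = 148/675 ≈ 0.2193.
%ΔP = (70.3 − 81.61)/[(81.61 + 70.3)/2] = -11.31/75.955 ≈ -0.1489.
Arc elasticity E = %Δq/%ΔP ≈ 0.2193/-0.1489 ≈ -1.472.
|E| > 1: demand is elastic over this range.

-1.472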